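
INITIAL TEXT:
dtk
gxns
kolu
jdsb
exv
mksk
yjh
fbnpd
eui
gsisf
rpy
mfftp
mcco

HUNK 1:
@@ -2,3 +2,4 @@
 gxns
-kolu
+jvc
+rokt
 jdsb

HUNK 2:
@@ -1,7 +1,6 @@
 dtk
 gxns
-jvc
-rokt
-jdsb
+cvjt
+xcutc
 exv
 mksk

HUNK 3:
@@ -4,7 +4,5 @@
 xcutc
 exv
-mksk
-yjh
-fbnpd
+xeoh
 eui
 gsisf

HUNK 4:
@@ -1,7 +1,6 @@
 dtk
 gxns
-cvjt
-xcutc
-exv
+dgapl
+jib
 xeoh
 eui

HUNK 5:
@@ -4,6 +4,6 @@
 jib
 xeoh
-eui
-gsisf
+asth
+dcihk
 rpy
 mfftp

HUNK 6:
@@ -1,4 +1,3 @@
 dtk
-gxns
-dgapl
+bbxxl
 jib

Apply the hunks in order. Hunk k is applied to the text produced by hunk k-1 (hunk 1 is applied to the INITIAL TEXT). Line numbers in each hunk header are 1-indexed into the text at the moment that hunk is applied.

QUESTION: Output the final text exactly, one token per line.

Hunk 1: at line 2 remove [kolu] add [jvc,rokt] -> 14 lines: dtk gxns jvc rokt jdsb exv mksk yjh fbnpd eui gsisf rpy mfftp mcco
Hunk 2: at line 1 remove [jvc,rokt,jdsb] add [cvjt,xcutc] -> 13 lines: dtk gxns cvjt xcutc exv mksk yjh fbnpd eui gsisf rpy mfftp mcco
Hunk 3: at line 4 remove [mksk,yjh,fbnpd] add [xeoh] -> 11 lines: dtk gxns cvjt xcutc exv xeoh eui gsisf rpy mfftp mcco
Hunk 4: at line 1 remove [cvjt,xcutc,exv] add [dgapl,jib] -> 10 lines: dtk gxns dgapl jib xeoh eui gsisf rpy mfftp mcco
Hunk 5: at line 4 remove [eui,gsisf] add [asth,dcihk] -> 10 lines: dtk gxns dgapl jib xeoh asth dcihk rpy mfftp mcco
Hunk 6: at line 1 remove [gxns,dgapl] add [bbxxl] -> 9 lines: dtk bbxxl jib xeoh asth dcihk rpy mfftp mcco

Answer: dtk
bbxxl
jib
xeoh
asth
dcihk
rpy
mfftp
mcco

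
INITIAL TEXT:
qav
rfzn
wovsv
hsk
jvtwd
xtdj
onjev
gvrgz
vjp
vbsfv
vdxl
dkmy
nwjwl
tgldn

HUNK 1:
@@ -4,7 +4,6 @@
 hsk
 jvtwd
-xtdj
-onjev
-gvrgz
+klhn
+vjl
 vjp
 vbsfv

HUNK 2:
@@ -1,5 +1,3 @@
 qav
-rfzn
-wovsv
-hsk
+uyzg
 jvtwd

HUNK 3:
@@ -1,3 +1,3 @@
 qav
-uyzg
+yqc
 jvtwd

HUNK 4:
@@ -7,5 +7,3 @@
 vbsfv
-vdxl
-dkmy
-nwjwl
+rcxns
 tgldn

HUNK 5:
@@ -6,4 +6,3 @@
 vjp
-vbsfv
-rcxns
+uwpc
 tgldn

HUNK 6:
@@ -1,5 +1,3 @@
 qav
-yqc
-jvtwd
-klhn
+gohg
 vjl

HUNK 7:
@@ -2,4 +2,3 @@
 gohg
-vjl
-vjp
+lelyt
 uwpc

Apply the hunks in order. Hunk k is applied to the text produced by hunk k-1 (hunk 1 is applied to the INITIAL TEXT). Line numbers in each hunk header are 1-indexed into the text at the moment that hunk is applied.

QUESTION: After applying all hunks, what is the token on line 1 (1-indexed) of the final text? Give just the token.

Hunk 1: at line 4 remove [xtdj,onjev,gvrgz] add [klhn,vjl] -> 13 lines: qav rfzn wovsv hsk jvtwd klhn vjl vjp vbsfv vdxl dkmy nwjwl tgldn
Hunk 2: at line 1 remove [rfzn,wovsv,hsk] add [uyzg] -> 11 lines: qav uyzg jvtwd klhn vjl vjp vbsfv vdxl dkmy nwjwl tgldn
Hunk 3: at line 1 remove [uyzg] add [yqc] -> 11 lines: qav yqc jvtwd klhn vjl vjp vbsfv vdxl dkmy nwjwl tgldn
Hunk 4: at line 7 remove [vdxl,dkmy,nwjwl] add [rcxns] -> 9 lines: qav yqc jvtwd klhn vjl vjp vbsfv rcxns tgldn
Hunk 5: at line 6 remove [vbsfv,rcxns] add [uwpc] -> 8 lines: qav yqc jvtwd klhn vjl vjp uwpc tgldn
Hunk 6: at line 1 remove [yqc,jvtwd,klhn] add [gohg] -> 6 lines: qav gohg vjl vjp uwpc tgldn
Hunk 7: at line 2 remove [vjl,vjp] add [lelyt] -> 5 lines: qav gohg lelyt uwpc tgldn
Final line 1: qav

Answer: qav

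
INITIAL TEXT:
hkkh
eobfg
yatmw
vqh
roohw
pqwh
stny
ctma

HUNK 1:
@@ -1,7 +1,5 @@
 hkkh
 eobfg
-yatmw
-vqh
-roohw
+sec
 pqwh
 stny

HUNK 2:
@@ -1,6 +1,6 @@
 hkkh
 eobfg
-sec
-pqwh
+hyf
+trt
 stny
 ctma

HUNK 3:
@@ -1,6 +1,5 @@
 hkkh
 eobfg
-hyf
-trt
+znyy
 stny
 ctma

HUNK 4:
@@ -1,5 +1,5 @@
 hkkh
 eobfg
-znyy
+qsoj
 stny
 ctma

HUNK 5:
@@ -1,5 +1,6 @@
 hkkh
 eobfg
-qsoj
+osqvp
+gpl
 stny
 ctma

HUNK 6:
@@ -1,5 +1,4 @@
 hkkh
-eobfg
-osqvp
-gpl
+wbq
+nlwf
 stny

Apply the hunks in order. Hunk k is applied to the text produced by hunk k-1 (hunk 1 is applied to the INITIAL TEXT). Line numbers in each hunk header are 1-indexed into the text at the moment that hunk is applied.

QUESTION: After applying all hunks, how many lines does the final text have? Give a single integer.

Answer: 5

Derivation:
Hunk 1: at line 1 remove [yatmw,vqh,roohw] add [sec] -> 6 lines: hkkh eobfg sec pqwh stny ctma
Hunk 2: at line 1 remove [sec,pqwh] add [hyf,trt] -> 6 lines: hkkh eobfg hyf trt stny ctma
Hunk 3: at line 1 remove [hyf,trt] add [znyy] -> 5 lines: hkkh eobfg znyy stny ctma
Hunk 4: at line 1 remove [znyy] add [qsoj] -> 5 lines: hkkh eobfg qsoj stny ctma
Hunk 5: at line 1 remove [qsoj] add [osqvp,gpl] -> 6 lines: hkkh eobfg osqvp gpl stny ctma
Hunk 6: at line 1 remove [eobfg,osqvp,gpl] add [wbq,nlwf] -> 5 lines: hkkh wbq nlwf stny ctma
Final line count: 5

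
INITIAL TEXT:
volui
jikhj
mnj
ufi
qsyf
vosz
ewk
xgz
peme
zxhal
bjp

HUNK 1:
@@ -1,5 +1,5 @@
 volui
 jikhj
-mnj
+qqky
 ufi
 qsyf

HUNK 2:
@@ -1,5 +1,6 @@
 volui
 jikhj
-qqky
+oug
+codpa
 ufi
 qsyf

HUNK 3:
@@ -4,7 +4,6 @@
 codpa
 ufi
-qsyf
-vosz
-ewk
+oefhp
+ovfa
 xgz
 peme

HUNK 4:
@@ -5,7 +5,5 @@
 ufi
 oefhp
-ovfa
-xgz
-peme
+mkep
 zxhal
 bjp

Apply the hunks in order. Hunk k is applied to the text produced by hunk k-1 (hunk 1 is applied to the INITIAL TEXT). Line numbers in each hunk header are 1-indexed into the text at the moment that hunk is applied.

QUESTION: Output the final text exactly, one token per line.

Hunk 1: at line 1 remove [mnj] add [qqky] -> 11 lines: volui jikhj qqky ufi qsyf vosz ewk xgz peme zxhal bjp
Hunk 2: at line 1 remove [qqky] add [oug,codpa] -> 12 lines: volui jikhj oug codpa ufi qsyf vosz ewk xgz peme zxhal bjp
Hunk 3: at line 4 remove [qsyf,vosz,ewk] add [oefhp,ovfa] -> 11 lines: volui jikhj oug codpa ufi oefhp ovfa xgz peme zxhal bjp
Hunk 4: at line 5 remove [ovfa,xgz,peme] add [mkep] -> 9 lines: volui jikhj oug codpa ufi oefhp mkep zxhal bjp

Answer: volui
jikhj
oug
codpa
ufi
oefhp
mkep
zxhal
bjp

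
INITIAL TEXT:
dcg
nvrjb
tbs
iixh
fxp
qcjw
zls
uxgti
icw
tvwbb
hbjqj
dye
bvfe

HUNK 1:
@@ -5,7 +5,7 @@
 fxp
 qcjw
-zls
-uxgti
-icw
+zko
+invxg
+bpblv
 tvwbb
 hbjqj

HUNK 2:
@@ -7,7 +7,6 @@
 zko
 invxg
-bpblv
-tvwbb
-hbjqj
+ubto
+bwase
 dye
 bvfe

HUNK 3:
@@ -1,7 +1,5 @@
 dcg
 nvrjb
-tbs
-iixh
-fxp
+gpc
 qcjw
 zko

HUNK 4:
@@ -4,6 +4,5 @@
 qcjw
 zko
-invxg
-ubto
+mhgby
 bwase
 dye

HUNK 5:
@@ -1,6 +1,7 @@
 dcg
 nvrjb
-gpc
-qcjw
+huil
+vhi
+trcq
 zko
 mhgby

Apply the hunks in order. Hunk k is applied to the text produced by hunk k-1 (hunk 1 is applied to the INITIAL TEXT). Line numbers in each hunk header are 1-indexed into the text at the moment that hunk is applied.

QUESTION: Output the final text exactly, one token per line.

Hunk 1: at line 5 remove [zls,uxgti,icw] add [zko,invxg,bpblv] -> 13 lines: dcg nvrjb tbs iixh fxp qcjw zko invxg bpblv tvwbb hbjqj dye bvfe
Hunk 2: at line 7 remove [bpblv,tvwbb,hbjqj] add [ubto,bwase] -> 12 lines: dcg nvrjb tbs iixh fxp qcjw zko invxg ubto bwase dye bvfe
Hunk 3: at line 1 remove [tbs,iixh,fxp] add [gpc] -> 10 lines: dcg nvrjb gpc qcjw zko invxg ubto bwase dye bvfe
Hunk 4: at line 4 remove [invxg,ubto] add [mhgby] -> 9 lines: dcg nvrjb gpc qcjw zko mhgby bwase dye bvfe
Hunk 5: at line 1 remove [gpc,qcjw] add [huil,vhi,trcq] -> 10 lines: dcg nvrjb huil vhi trcq zko mhgby bwase dye bvfe

Answer: dcg
nvrjb
huil
vhi
trcq
zko
mhgby
bwase
dye
bvfe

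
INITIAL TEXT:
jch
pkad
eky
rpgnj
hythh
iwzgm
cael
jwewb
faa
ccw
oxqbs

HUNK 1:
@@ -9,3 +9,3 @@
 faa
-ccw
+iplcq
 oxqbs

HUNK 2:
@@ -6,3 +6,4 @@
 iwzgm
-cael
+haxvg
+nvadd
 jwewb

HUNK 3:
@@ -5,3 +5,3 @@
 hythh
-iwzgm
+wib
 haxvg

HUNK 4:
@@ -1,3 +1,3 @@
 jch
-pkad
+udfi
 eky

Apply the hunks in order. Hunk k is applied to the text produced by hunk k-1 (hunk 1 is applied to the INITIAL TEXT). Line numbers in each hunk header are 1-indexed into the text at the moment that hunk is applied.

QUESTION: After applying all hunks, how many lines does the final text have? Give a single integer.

Hunk 1: at line 9 remove [ccw] add [iplcq] -> 11 lines: jch pkad eky rpgnj hythh iwzgm cael jwewb faa iplcq oxqbs
Hunk 2: at line 6 remove [cael] add [haxvg,nvadd] -> 12 lines: jch pkad eky rpgnj hythh iwzgm haxvg nvadd jwewb faa iplcq oxqbs
Hunk 3: at line 5 remove [iwzgm] add [wib] -> 12 lines: jch pkad eky rpgnj hythh wib haxvg nvadd jwewb faa iplcq oxqbs
Hunk 4: at line 1 remove [pkad] add [udfi] -> 12 lines: jch udfi eky rpgnj hythh wib haxvg nvadd jwewb faa iplcq oxqbs
Final line count: 12

Answer: 12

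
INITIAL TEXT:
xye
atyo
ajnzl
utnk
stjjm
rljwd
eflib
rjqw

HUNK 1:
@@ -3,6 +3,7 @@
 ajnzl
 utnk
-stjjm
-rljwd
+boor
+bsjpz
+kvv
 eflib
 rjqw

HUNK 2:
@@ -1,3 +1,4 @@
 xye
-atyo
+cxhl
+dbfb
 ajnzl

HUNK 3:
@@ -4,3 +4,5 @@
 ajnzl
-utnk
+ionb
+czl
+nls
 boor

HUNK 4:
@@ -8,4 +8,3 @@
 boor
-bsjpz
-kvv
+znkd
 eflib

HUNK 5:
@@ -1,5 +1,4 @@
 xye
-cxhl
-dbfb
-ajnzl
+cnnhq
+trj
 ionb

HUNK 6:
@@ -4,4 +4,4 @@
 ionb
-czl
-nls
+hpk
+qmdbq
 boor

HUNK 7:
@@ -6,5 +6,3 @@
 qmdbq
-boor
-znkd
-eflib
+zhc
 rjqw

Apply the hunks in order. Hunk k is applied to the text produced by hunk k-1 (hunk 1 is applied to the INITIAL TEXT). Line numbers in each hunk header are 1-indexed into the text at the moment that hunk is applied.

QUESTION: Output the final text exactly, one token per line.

Hunk 1: at line 3 remove [stjjm,rljwd] add [boor,bsjpz,kvv] -> 9 lines: xye atyo ajnzl utnk boor bsjpz kvv eflib rjqw
Hunk 2: at line 1 remove [atyo] add [cxhl,dbfb] -> 10 lines: xye cxhl dbfb ajnzl utnk boor bsjpz kvv eflib rjqw
Hunk 3: at line 4 remove [utnk] add [ionb,czl,nls] -> 12 lines: xye cxhl dbfb ajnzl ionb czl nls boor bsjpz kvv eflib rjqw
Hunk 4: at line 8 remove [bsjpz,kvv] add [znkd] -> 11 lines: xye cxhl dbfb ajnzl ionb czl nls boor znkd eflib rjqw
Hunk 5: at line 1 remove [cxhl,dbfb,ajnzl] add [cnnhq,trj] -> 10 lines: xye cnnhq trj ionb czl nls boor znkd eflib rjqw
Hunk 6: at line 4 remove [czl,nls] add [hpk,qmdbq] -> 10 lines: xye cnnhq trj ionb hpk qmdbq boor znkd eflib rjqw
Hunk 7: at line 6 remove [boor,znkd,eflib] add [zhc] -> 8 lines: xye cnnhq trj ionb hpk qmdbq zhc rjqw

Answer: xye
cnnhq
trj
ionb
hpk
qmdbq
zhc
rjqw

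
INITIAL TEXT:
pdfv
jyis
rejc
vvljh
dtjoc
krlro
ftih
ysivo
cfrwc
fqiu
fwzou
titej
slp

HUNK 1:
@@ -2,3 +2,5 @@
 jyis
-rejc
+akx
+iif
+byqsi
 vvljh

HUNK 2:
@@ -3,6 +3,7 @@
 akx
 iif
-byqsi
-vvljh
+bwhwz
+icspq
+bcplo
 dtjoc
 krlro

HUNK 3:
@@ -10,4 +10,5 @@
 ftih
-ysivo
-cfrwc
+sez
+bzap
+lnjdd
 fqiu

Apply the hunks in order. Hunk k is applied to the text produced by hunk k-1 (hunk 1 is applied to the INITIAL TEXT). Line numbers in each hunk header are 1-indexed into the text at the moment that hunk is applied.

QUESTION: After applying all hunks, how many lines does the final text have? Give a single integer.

Hunk 1: at line 2 remove [rejc] add [akx,iif,byqsi] -> 15 lines: pdfv jyis akx iif byqsi vvljh dtjoc krlro ftih ysivo cfrwc fqiu fwzou titej slp
Hunk 2: at line 3 remove [byqsi,vvljh] add [bwhwz,icspq,bcplo] -> 16 lines: pdfv jyis akx iif bwhwz icspq bcplo dtjoc krlro ftih ysivo cfrwc fqiu fwzou titej slp
Hunk 3: at line 10 remove [ysivo,cfrwc] add [sez,bzap,lnjdd] -> 17 lines: pdfv jyis akx iif bwhwz icspq bcplo dtjoc krlro ftih sez bzap lnjdd fqiu fwzou titej slp
Final line count: 17

Answer: 17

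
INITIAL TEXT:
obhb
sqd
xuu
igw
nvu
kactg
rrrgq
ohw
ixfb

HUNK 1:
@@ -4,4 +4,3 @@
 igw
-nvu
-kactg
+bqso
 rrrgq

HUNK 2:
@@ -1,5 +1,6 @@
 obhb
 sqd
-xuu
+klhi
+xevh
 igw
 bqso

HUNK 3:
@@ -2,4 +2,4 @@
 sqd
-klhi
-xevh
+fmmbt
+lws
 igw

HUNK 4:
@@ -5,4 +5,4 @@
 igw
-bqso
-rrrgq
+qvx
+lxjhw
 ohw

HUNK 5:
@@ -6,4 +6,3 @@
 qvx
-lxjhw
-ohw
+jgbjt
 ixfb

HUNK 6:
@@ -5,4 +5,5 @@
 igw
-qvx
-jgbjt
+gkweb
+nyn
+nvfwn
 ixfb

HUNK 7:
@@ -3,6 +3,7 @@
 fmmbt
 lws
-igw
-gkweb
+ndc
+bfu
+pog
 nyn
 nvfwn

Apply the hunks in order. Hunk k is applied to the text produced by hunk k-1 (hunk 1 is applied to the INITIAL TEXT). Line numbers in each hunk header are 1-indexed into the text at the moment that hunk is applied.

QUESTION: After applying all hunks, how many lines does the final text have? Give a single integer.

Answer: 10

Derivation:
Hunk 1: at line 4 remove [nvu,kactg] add [bqso] -> 8 lines: obhb sqd xuu igw bqso rrrgq ohw ixfb
Hunk 2: at line 1 remove [xuu] add [klhi,xevh] -> 9 lines: obhb sqd klhi xevh igw bqso rrrgq ohw ixfb
Hunk 3: at line 2 remove [klhi,xevh] add [fmmbt,lws] -> 9 lines: obhb sqd fmmbt lws igw bqso rrrgq ohw ixfb
Hunk 4: at line 5 remove [bqso,rrrgq] add [qvx,lxjhw] -> 9 lines: obhb sqd fmmbt lws igw qvx lxjhw ohw ixfb
Hunk 5: at line 6 remove [lxjhw,ohw] add [jgbjt] -> 8 lines: obhb sqd fmmbt lws igw qvx jgbjt ixfb
Hunk 6: at line 5 remove [qvx,jgbjt] add [gkweb,nyn,nvfwn] -> 9 lines: obhb sqd fmmbt lws igw gkweb nyn nvfwn ixfb
Hunk 7: at line 3 remove [igw,gkweb] add [ndc,bfu,pog] -> 10 lines: obhb sqd fmmbt lws ndc bfu pog nyn nvfwn ixfb
Final line count: 10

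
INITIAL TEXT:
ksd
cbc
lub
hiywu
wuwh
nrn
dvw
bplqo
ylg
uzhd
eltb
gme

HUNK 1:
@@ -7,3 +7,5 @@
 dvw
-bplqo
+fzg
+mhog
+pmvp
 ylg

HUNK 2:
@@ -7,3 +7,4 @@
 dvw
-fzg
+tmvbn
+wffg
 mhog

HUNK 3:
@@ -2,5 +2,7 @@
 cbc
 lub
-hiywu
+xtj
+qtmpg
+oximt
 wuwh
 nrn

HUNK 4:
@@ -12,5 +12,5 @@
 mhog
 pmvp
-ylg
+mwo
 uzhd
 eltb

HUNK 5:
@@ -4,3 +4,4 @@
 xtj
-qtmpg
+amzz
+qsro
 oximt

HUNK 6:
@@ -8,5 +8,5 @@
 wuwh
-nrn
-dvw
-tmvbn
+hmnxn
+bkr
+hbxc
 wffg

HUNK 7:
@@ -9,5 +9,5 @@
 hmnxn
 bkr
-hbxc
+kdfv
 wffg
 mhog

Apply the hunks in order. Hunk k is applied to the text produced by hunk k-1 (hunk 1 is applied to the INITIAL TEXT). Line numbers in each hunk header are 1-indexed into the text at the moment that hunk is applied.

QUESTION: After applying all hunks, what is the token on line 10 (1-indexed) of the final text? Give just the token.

Answer: bkr

Derivation:
Hunk 1: at line 7 remove [bplqo] add [fzg,mhog,pmvp] -> 14 lines: ksd cbc lub hiywu wuwh nrn dvw fzg mhog pmvp ylg uzhd eltb gme
Hunk 2: at line 7 remove [fzg] add [tmvbn,wffg] -> 15 lines: ksd cbc lub hiywu wuwh nrn dvw tmvbn wffg mhog pmvp ylg uzhd eltb gme
Hunk 3: at line 2 remove [hiywu] add [xtj,qtmpg,oximt] -> 17 lines: ksd cbc lub xtj qtmpg oximt wuwh nrn dvw tmvbn wffg mhog pmvp ylg uzhd eltb gme
Hunk 4: at line 12 remove [ylg] add [mwo] -> 17 lines: ksd cbc lub xtj qtmpg oximt wuwh nrn dvw tmvbn wffg mhog pmvp mwo uzhd eltb gme
Hunk 5: at line 4 remove [qtmpg] add [amzz,qsro] -> 18 lines: ksd cbc lub xtj amzz qsro oximt wuwh nrn dvw tmvbn wffg mhog pmvp mwo uzhd eltb gme
Hunk 6: at line 8 remove [nrn,dvw,tmvbn] add [hmnxn,bkr,hbxc] -> 18 lines: ksd cbc lub xtj amzz qsro oximt wuwh hmnxn bkr hbxc wffg mhog pmvp mwo uzhd eltb gme
Hunk 7: at line 9 remove [hbxc] add [kdfv] -> 18 lines: ksd cbc lub xtj amzz qsro oximt wuwh hmnxn bkr kdfv wffg mhog pmvp mwo uzhd eltb gme
Final line 10: bkr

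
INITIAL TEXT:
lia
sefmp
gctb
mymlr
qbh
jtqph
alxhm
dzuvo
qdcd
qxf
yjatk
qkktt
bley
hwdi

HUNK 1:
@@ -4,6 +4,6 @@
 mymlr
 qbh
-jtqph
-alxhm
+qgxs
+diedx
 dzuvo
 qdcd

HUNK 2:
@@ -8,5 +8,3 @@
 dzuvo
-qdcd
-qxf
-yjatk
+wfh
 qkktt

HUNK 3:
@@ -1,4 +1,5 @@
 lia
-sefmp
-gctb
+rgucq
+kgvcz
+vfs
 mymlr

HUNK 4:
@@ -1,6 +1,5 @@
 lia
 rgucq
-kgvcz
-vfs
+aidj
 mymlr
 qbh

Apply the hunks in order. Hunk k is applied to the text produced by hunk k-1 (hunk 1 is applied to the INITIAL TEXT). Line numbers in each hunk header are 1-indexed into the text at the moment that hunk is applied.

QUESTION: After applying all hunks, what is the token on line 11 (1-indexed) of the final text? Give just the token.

Answer: bley

Derivation:
Hunk 1: at line 4 remove [jtqph,alxhm] add [qgxs,diedx] -> 14 lines: lia sefmp gctb mymlr qbh qgxs diedx dzuvo qdcd qxf yjatk qkktt bley hwdi
Hunk 2: at line 8 remove [qdcd,qxf,yjatk] add [wfh] -> 12 lines: lia sefmp gctb mymlr qbh qgxs diedx dzuvo wfh qkktt bley hwdi
Hunk 3: at line 1 remove [sefmp,gctb] add [rgucq,kgvcz,vfs] -> 13 lines: lia rgucq kgvcz vfs mymlr qbh qgxs diedx dzuvo wfh qkktt bley hwdi
Hunk 4: at line 1 remove [kgvcz,vfs] add [aidj] -> 12 lines: lia rgucq aidj mymlr qbh qgxs diedx dzuvo wfh qkktt bley hwdi
Final line 11: bley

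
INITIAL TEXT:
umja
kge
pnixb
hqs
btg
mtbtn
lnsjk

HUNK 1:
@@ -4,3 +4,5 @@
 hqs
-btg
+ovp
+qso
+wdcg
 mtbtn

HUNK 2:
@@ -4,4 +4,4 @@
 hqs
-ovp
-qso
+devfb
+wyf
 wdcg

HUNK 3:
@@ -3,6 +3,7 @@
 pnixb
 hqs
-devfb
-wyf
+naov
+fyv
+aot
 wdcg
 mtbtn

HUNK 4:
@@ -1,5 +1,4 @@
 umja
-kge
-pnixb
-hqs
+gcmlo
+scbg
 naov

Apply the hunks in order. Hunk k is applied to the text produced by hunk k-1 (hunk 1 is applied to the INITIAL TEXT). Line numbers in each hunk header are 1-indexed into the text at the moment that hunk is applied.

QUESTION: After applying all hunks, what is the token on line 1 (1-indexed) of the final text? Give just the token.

Answer: umja

Derivation:
Hunk 1: at line 4 remove [btg] add [ovp,qso,wdcg] -> 9 lines: umja kge pnixb hqs ovp qso wdcg mtbtn lnsjk
Hunk 2: at line 4 remove [ovp,qso] add [devfb,wyf] -> 9 lines: umja kge pnixb hqs devfb wyf wdcg mtbtn lnsjk
Hunk 3: at line 3 remove [devfb,wyf] add [naov,fyv,aot] -> 10 lines: umja kge pnixb hqs naov fyv aot wdcg mtbtn lnsjk
Hunk 4: at line 1 remove [kge,pnixb,hqs] add [gcmlo,scbg] -> 9 lines: umja gcmlo scbg naov fyv aot wdcg mtbtn lnsjk
Final line 1: umja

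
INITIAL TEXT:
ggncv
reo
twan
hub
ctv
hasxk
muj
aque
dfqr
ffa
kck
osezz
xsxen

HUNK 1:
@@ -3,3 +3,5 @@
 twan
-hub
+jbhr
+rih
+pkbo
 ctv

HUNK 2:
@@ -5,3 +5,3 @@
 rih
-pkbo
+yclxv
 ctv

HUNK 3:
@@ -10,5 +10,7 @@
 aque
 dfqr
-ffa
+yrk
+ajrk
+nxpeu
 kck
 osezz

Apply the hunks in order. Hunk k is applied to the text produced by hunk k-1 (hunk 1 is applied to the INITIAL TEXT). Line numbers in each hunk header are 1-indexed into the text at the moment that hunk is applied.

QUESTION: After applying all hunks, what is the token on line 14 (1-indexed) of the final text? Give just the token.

Hunk 1: at line 3 remove [hub] add [jbhr,rih,pkbo] -> 15 lines: ggncv reo twan jbhr rih pkbo ctv hasxk muj aque dfqr ffa kck osezz xsxen
Hunk 2: at line 5 remove [pkbo] add [yclxv] -> 15 lines: ggncv reo twan jbhr rih yclxv ctv hasxk muj aque dfqr ffa kck osezz xsxen
Hunk 3: at line 10 remove [ffa] add [yrk,ajrk,nxpeu] -> 17 lines: ggncv reo twan jbhr rih yclxv ctv hasxk muj aque dfqr yrk ajrk nxpeu kck osezz xsxen
Final line 14: nxpeu

Answer: nxpeu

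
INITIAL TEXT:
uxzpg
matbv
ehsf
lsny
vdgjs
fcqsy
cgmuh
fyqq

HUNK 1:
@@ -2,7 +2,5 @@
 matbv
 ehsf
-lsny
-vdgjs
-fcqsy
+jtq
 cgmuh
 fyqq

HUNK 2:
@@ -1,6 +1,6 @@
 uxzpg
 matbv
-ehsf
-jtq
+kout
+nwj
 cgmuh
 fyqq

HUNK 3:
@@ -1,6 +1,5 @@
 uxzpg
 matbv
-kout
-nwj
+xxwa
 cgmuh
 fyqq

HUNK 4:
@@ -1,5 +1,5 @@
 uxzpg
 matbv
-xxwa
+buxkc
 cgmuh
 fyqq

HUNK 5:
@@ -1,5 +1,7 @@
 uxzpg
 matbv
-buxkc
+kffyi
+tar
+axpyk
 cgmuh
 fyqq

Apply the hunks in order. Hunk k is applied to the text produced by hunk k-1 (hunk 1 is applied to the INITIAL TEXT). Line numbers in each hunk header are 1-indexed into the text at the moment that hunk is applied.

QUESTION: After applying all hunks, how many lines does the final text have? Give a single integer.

Answer: 7

Derivation:
Hunk 1: at line 2 remove [lsny,vdgjs,fcqsy] add [jtq] -> 6 lines: uxzpg matbv ehsf jtq cgmuh fyqq
Hunk 2: at line 1 remove [ehsf,jtq] add [kout,nwj] -> 6 lines: uxzpg matbv kout nwj cgmuh fyqq
Hunk 3: at line 1 remove [kout,nwj] add [xxwa] -> 5 lines: uxzpg matbv xxwa cgmuh fyqq
Hunk 4: at line 1 remove [xxwa] add [buxkc] -> 5 lines: uxzpg matbv buxkc cgmuh fyqq
Hunk 5: at line 1 remove [buxkc] add [kffyi,tar,axpyk] -> 7 lines: uxzpg matbv kffyi tar axpyk cgmuh fyqq
Final line count: 7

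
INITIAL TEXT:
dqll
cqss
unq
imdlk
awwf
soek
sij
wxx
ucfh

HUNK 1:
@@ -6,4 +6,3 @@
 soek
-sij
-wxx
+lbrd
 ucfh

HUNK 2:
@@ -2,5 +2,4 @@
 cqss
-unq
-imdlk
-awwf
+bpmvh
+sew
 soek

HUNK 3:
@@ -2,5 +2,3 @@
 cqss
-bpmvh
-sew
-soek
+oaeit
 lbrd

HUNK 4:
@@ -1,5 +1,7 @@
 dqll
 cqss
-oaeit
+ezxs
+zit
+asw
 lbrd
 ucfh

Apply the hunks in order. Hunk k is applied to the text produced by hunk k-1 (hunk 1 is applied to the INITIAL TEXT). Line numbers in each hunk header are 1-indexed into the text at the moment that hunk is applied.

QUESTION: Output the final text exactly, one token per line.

Hunk 1: at line 6 remove [sij,wxx] add [lbrd] -> 8 lines: dqll cqss unq imdlk awwf soek lbrd ucfh
Hunk 2: at line 2 remove [unq,imdlk,awwf] add [bpmvh,sew] -> 7 lines: dqll cqss bpmvh sew soek lbrd ucfh
Hunk 3: at line 2 remove [bpmvh,sew,soek] add [oaeit] -> 5 lines: dqll cqss oaeit lbrd ucfh
Hunk 4: at line 1 remove [oaeit] add [ezxs,zit,asw] -> 7 lines: dqll cqss ezxs zit asw lbrd ucfh

Answer: dqll
cqss
ezxs
zit
asw
lbrd
ucfh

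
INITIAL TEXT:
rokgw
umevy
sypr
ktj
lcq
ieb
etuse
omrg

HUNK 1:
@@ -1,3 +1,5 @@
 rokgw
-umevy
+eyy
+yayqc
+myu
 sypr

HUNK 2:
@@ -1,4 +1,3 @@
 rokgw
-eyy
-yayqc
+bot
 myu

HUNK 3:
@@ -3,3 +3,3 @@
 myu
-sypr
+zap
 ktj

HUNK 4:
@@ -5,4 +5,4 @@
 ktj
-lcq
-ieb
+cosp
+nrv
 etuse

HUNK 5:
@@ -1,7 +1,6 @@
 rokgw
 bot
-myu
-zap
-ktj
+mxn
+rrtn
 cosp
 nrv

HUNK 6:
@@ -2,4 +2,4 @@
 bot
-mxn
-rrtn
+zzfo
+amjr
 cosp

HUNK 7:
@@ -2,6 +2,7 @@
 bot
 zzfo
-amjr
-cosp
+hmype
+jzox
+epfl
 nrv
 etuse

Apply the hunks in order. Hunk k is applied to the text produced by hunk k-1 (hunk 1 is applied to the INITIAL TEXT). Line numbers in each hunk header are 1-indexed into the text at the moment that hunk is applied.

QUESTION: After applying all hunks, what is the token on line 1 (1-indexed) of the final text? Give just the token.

Answer: rokgw

Derivation:
Hunk 1: at line 1 remove [umevy] add [eyy,yayqc,myu] -> 10 lines: rokgw eyy yayqc myu sypr ktj lcq ieb etuse omrg
Hunk 2: at line 1 remove [eyy,yayqc] add [bot] -> 9 lines: rokgw bot myu sypr ktj lcq ieb etuse omrg
Hunk 3: at line 3 remove [sypr] add [zap] -> 9 lines: rokgw bot myu zap ktj lcq ieb etuse omrg
Hunk 4: at line 5 remove [lcq,ieb] add [cosp,nrv] -> 9 lines: rokgw bot myu zap ktj cosp nrv etuse omrg
Hunk 5: at line 1 remove [myu,zap,ktj] add [mxn,rrtn] -> 8 lines: rokgw bot mxn rrtn cosp nrv etuse omrg
Hunk 6: at line 2 remove [mxn,rrtn] add [zzfo,amjr] -> 8 lines: rokgw bot zzfo amjr cosp nrv etuse omrg
Hunk 7: at line 2 remove [amjr,cosp] add [hmype,jzox,epfl] -> 9 lines: rokgw bot zzfo hmype jzox epfl nrv etuse omrg
Final line 1: rokgw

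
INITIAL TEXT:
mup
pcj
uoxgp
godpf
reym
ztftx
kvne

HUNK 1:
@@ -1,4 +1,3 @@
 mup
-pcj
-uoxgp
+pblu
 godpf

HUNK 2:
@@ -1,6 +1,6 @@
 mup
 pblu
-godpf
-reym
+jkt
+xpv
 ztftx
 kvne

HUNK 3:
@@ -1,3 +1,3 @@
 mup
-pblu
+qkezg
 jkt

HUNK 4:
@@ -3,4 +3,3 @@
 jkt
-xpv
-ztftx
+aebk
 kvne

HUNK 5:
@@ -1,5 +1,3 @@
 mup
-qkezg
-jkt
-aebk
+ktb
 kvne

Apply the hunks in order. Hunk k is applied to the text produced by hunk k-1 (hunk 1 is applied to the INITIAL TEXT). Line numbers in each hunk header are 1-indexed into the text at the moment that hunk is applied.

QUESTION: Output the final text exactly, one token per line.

Answer: mup
ktb
kvne

Derivation:
Hunk 1: at line 1 remove [pcj,uoxgp] add [pblu] -> 6 lines: mup pblu godpf reym ztftx kvne
Hunk 2: at line 1 remove [godpf,reym] add [jkt,xpv] -> 6 lines: mup pblu jkt xpv ztftx kvne
Hunk 3: at line 1 remove [pblu] add [qkezg] -> 6 lines: mup qkezg jkt xpv ztftx kvne
Hunk 4: at line 3 remove [xpv,ztftx] add [aebk] -> 5 lines: mup qkezg jkt aebk kvne
Hunk 5: at line 1 remove [qkezg,jkt,aebk] add [ktb] -> 3 lines: mup ktb kvne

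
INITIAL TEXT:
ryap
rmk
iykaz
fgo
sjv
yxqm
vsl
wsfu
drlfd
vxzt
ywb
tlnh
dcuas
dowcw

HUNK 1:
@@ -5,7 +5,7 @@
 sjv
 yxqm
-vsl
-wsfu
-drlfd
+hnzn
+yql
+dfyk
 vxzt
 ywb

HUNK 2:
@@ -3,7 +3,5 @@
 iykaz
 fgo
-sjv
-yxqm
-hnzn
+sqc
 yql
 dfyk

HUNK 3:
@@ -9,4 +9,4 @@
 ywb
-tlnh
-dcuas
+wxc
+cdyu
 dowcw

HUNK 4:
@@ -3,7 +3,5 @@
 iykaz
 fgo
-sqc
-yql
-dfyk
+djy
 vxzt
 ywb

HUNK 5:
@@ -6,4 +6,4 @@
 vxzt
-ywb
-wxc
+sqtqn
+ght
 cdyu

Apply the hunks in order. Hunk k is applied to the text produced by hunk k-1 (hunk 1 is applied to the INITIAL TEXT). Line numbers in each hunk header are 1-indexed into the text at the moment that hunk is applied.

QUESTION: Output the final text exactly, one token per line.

Hunk 1: at line 5 remove [vsl,wsfu,drlfd] add [hnzn,yql,dfyk] -> 14 lines: ryap rmk iykaz fgo sjv yxqm hnzn yql dfyk vxzt ywb tlnh dcuas dowcw
Hunk 2: at line 3 remove [sjv,yxqm,hnzn] add [sqc] -> 12 lines: ryap rmk iykaz fgo sqc yql dfyk vxzt ywb tlnh dcuas dowcw
Hunk 3: at line 9 remove [tlnh,dcuas] add [wxc,cdyu] -> 12 lines: ryap rmk iykaz fgo sqc yql dfyk vxzt ywb wxc cdyu dowcw
Hunk 4: at line 3 remove [sqc,yql,dfyk] add [djy] -> 10 lines: ryap rmk iykaz fgo djy vxzt ywb wxc cdyu dowcw
Hunk 5: at line 6 remove [ywb,wxc] add [sqtqn,ght] -> 10 lines: ryap rmk iykaz fgo djy vxzt sqtqn ght cdyu dowcw

Answer: ryap
rmk
iykaz
fgo
djy
vxzt
sqtqn
ght
cdyu
dowcw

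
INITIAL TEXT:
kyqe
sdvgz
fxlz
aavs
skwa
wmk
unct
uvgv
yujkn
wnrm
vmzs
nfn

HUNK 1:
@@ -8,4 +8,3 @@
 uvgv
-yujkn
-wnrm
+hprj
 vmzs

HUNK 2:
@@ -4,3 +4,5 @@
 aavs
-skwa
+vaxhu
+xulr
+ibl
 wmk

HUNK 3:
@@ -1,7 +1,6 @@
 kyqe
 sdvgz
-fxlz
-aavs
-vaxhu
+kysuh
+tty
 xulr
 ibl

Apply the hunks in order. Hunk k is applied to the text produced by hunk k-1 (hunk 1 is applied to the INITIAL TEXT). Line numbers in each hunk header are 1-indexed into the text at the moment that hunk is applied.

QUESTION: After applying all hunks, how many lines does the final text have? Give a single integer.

Hunk 1: at line 8 remove [yujkn,wnrm] add [hprj] -> 11 lines: kyqe sdvgz fxlz aavs skwa wmk unct uvgv hprj vmzs nfn
Hunk 2: at line 4 remove [skwa] add [vaxhu,xulr,ibl] -> 13 lines: kyqe sdvgz fxlz aavs vaxhu xulr ibl wmk unct uvgv hprj vmzs nfn
Hunk 3: at line 1 remove [fxlz,aavs,vaxhu] add [kysuh,tty] -> 12 lines: kyqe sdvgz kysuh tty xulr ibl wmk unct uvgv hprj vmzs nfn
Final line count: 12

Answer: 12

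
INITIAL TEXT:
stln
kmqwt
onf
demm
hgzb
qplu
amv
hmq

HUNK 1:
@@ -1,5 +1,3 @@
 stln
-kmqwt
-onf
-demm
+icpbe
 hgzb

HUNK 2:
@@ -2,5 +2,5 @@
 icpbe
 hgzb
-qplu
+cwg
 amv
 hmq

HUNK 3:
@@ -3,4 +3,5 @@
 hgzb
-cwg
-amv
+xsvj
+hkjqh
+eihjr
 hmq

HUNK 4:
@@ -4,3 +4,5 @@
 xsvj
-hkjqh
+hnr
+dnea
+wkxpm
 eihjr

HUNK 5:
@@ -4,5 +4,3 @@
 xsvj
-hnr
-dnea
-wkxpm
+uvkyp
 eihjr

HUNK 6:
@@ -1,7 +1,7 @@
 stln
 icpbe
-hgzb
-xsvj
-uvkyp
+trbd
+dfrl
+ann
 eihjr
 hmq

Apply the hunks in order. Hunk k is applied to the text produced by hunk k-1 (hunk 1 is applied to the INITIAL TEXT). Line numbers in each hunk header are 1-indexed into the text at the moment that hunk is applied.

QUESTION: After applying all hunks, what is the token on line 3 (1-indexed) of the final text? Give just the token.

Answer: trbd

Derivation:
Hunk 1: at line 1 remove [kmqwt,onf,demm] add [icpbe] -> 6 lines: stln icpbe hgzb qplu amv hmq
Hunk 2: at line 2 remove [qplu] add [cwg] -> 6 lines: stln icpbe hgzb cwg amv hmq
Hunk 3: at line 3 remove [cwg,amv] add [xsvj,hkjqh,eihjr] -> 7 lines: stln icpbe hgzb xsvj hkjqh eihjr hmq
Hunk 4: at line 4 remove [hkjqh] add [hnr,dnea,wkxpm] -> 9 lines: stln icpbe hgzb xsvj hnr dnea wkxpm eihjr hmq
Hunk 5: at line 4 remove [hnr,dnea,wkxpm] add [uvkyp] -> 7 lines: stln icpbe hgzb xsvj uvkyp eihjr hmq
Hunk 6: at line 1 remove [hgzb,xsvj,uvkyp] add [trbd,dfrl,ann] -> 7 lines: stln icpbe trbd dfrl ann eihjr hmq
Final line 3: trbd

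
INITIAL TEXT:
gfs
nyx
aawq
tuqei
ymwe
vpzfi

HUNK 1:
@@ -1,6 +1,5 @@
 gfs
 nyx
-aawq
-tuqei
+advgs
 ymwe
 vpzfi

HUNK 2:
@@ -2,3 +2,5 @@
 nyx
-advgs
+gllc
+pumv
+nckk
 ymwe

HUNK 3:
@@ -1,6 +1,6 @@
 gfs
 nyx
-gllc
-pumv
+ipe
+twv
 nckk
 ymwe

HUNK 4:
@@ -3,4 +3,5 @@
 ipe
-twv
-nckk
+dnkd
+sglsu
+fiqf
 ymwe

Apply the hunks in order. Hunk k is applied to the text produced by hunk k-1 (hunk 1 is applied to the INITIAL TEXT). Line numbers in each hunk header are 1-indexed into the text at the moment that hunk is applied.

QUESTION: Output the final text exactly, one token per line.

Hunk 1: at line 1 remove [aawq,tuqei] add [advgs] -> 5 lines: gfs nyx advgs ymwe vpzfi
Hunk 2: at line 2 remove [advgs] add [gllc,pumv,nckk] -> 7 lines: gfs nyx gllc pumv nckk ymwe vpzfi
Hunk 3: at line 1 remove [gllc,pumv] add [ipe,twv] -> 7 lines: gfs nyx ipe twv nckk ymwe vpzfi
Hunk 4: at line 3 remove [twv,nckk] add [dnkd,sglsu,fiqf] -> 8 lines: gfs nyx ipe dnkd sglsu fiqf ymwe vpzfi

Answer: gfs
nyx
ipe
dnkd
sglsu
fiqf
ymwe
vpzfi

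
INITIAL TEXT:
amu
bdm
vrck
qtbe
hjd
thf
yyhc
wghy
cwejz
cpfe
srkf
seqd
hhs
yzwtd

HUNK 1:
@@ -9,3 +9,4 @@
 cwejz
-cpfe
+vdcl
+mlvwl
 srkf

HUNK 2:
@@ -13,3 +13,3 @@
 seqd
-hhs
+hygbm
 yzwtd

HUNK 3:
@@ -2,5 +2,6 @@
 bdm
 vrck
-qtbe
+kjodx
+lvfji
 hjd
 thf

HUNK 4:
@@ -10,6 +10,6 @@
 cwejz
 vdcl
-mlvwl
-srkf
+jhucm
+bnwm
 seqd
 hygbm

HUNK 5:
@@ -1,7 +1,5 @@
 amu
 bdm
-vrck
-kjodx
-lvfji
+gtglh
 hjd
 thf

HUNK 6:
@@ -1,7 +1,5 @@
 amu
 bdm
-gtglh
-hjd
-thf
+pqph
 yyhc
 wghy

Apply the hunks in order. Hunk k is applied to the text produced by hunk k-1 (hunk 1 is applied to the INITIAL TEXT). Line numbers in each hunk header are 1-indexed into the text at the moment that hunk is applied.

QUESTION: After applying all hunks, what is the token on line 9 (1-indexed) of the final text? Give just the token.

Answer: bnwm

Derivation:
Hunk 1: at line 9 remove [cpfe] add [vdcl,mlvwl] -> 15 lines: amu bdm vrck qtbe hjd thf yyhc wghy cwejz vdcl mlvwl srkf seqd hhs yzwtd
Hunk 2: at line 13 remove [hhs] add [hygbm] -> 15 lines: amu bdm vrck qtbe hjd thf yyhc wghy cwejz vdcl mlvwl srkf seqd hygbm yzwtd
Hunk 3: at line 2 remove [qtbe] add [kjodx,lvfji] -> 16 lines: amu bdm vrck kjodx lvfji hjd thf yyhc wghy cwejz vdcl mlvwl srkf seqd hygbm yzwtd
Hunk 4: at line 10 remove [mlvwl,srkf] add [jhucm,bnwm] -> 16 lines: amu bdm vrck kjodx lvfji hjd thf yyhc wghy cwejz vdcl jhucm bnwm seqd hygbm yzwtd
Hunk 5: at line 1 remove [vrck,kjodx,lvfji] add [gtglh] -> 14 lines: amu bdm gtglh hjd thf yyhc wghy cwejz vdcl jhucm bnwm seqd hygbm yzwtd
Hunk 6: at line 1 remove [gtglh,hjd,thf] add [pqph] -> 12 lines: amu bdm pqph yyhc wghy cwejz vdcl jhucm bnwm seqd hygbm yzwtd
Final line 9: bnwm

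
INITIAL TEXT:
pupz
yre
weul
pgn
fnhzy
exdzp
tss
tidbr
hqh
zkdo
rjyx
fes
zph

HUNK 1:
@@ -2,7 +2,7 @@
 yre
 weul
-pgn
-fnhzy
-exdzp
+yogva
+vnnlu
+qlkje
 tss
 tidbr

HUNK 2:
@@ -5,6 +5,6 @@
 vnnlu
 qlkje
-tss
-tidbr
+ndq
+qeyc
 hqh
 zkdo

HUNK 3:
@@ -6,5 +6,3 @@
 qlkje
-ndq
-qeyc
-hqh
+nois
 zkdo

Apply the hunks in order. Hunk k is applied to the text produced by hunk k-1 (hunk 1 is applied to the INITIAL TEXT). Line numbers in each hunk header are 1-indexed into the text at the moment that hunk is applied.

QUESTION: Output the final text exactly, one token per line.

Hunk 1: at line 2 remove [pgn,fnhzy,exdzp] add [yogva,vnnlu,qlkje] -> 13 lines: pupz yre weul yogva vnnlu qlkje tss tidbr hqh zkdo rjyx fes zph
Hunk 2: at line 5 remove [tss,tidbr] add [ndq,qeyc] -> 13 lines: pupz yre weul yogva vnnlu qlkje ndq qeyc hqh zkdo rjyx fes zph
Hunk 3: at line 6 remove [ndq,qeyc,hqh] add [nois] -> 11 lines: pupz yre weul yogva vnnlu qlkje nois zkdo rjyx fes zph

Answer: pupz
yre
weul
yogva
vnnlu
qlkje
nois
zkdo
rjyx
fes
zph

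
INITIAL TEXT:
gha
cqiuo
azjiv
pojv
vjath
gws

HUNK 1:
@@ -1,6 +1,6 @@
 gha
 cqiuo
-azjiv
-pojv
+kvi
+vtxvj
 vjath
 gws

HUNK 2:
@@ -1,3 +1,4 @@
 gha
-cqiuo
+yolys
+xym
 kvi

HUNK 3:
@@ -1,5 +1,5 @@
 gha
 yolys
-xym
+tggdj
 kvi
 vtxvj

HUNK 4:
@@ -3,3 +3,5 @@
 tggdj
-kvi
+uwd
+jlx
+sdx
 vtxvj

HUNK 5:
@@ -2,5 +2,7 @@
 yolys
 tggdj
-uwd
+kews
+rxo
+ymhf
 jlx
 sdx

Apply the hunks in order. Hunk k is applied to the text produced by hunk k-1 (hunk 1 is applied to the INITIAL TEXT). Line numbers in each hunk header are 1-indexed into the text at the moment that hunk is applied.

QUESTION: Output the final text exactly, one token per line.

Hunk 1: at line 1 remove [azjiv,pojv] add [kvi,vtxvj] -> 6 lines: gha cqiuo kvi vtxvj vjath gws
Hunk 2: at line 1 remove [cqiuo] add [yolys,xym] -> 7 lines: gha yolys xym kvi vtxvj vjath gws
Hunk 3: at line 1 remove [xym] add [tggdj] -> 7 lines: gha yolys tggdj kvi vtxvj vjath gws
Hunk 4: at line 3 remove [kvi] add [uwd,jlx,sdx] -> 9 lines: gha yolys tggdj uwd jlx sdx vtxvj vjath gws
Hunk 5: at line 2 remove [uwd] add [kews,rxo,ymhf] -> 11 lines: gha yolys tggdj kews rxo ymhf jlx sdx vtxvj vjath gws

Answer: gha
yolys
tggdj
kews
rxo
ymhf
jlx
sdx
vtxvj
vjath
gws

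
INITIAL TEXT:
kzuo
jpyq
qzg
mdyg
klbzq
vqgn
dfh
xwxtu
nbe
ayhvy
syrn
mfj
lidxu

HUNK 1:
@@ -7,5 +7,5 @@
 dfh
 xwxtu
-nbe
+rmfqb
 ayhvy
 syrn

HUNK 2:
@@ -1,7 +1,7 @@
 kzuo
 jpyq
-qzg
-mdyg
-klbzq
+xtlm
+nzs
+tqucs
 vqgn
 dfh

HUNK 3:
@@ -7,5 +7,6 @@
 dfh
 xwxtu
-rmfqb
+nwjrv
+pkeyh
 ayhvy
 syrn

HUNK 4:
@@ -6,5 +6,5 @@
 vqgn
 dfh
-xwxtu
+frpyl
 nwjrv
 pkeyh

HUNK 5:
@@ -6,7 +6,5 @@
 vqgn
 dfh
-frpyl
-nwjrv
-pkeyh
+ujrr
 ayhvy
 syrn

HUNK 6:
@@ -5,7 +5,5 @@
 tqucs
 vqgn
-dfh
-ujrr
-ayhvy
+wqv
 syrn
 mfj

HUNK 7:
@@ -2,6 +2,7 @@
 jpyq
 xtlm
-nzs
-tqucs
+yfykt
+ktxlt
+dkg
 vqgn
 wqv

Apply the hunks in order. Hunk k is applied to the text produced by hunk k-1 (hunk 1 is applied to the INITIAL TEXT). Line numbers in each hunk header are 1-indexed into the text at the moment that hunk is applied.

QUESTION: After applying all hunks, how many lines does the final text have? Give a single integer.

Answer: 11

Derivation:
Hunk 1: at line 7 remove [nbe] add [rmfqb] -> 13 lines: kzuo jpyq qzg mdyg klbzq vqgn dfh xwxtu rmfqb ayhvy syrn mfj lidxu
Hunk 2: at line 1 remove [qzg,mdyg,klbzq] add [xtlm,nzs,tqucs] -> 13 lines: kzuo jpyq xtlm nzs tqucs vqgn dfh xwxtu rmfqb ayhvy syrn mfj lidxu
Hunk 3: at line 7 remove [rmfqb] add [nwjrv,pkeyh] -> 14 lines: kzuo jpyq xtlm nzs tqucs vqgn dfh xwxtu nwjrv pkeyh ayhvy syrn mfj lidxu
Hunk 4: at line 6 remove [xwxtu] add [frpyl] -> 14 lines: kzuo jpyq xtlm nzs tqucs vqgn dfh frpyl nwjrv pkeyh ayhvy syrn mfj lidxu
Hunk 5: at line 6 remove [frpyl,nwjrv,pkeyh] add [ujrr] -> 12 lines: kzuo jpyq xtlm nzs tqucs vqgn dfh ujrr ayhvy syrn mfj lidxu
Hunk 6: at line 5 remove [dfh,ujrr,ayhvy] add [wqv] -> 10 lines: kzuo jpyq xtlm nzs tqucs vqgn wqv syrn mfj lidxu
Hunk 7: at line 2 remove [nzs,tqucs] add [yfykt,ktxlt,dkg] -> 11 lines: kzuo jpyq xtlm yfykt ktxlt dkg vqgn wqv syrn mfj lidxu
Final line count: 11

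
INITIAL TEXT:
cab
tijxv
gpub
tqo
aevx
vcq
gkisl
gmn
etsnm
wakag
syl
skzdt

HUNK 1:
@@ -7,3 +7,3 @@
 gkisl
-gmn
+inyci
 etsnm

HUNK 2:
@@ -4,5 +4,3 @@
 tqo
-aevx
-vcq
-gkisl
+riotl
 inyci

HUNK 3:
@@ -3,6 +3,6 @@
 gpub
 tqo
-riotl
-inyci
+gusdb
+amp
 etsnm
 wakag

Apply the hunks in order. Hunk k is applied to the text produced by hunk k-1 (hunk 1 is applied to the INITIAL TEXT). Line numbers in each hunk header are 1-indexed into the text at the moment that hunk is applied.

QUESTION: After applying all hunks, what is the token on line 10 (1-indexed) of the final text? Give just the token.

Answer: skzdt

Derivation:
Hunk 1: at line 7 remove [gmn] add [inyci] -> 12 lines: cab tijxv gpub tqo aevx vcq gkisl inyci etsnm wakag syl skzdt
Hunk 2: at line 4 remove [aevx,vcq,gkisl] add [riotl] -> 10 lines: cab tijxv gpub tqo riotl inyci etsnm wakag syl skzdt
Hunk 3: at line 3 remove [riotl,inyci] add [gusdb,amp] -> 10 lines: cab tijxv gpub tqo gusdb amp etsnm wakag syl skzdt
Final line 10: skzdt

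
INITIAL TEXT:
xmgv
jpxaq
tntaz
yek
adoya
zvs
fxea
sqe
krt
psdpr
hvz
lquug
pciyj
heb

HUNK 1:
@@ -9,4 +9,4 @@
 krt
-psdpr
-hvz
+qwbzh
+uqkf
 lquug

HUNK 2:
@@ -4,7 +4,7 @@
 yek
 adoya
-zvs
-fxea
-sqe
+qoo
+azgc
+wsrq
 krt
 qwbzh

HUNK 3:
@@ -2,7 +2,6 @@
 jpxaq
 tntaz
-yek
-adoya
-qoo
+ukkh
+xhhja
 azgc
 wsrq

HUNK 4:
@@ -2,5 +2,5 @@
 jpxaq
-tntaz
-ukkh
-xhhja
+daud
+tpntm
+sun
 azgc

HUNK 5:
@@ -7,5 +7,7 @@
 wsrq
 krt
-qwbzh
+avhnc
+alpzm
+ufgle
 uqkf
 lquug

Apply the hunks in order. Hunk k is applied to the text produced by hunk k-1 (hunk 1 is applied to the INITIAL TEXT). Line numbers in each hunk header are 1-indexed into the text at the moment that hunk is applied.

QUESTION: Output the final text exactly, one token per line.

Hunk 1: at line 9 remove [psdpr,hvz] add [qwbzh,uqkf] -> 14 lines: xmgv jpxaq tntaz yek adoya zvs fxea sqe krt qwbzh uqkf lquug pciyj heb
Hunk 2: at line 4 remove [zvs,fxea,sqe] add [qoo,azgc,wsrq] -> 14 lines: xmgv jpxaq tntaz yek adoya qoo azgc wsrq krt qwbzh uqkf lquug pciyj heb
Hunk 3: at line 2 remove [yek,adoya,qoo] add [ukkh,xhhja] -> 13 lines: xmgv jpxaq tntaz ukkh xhhja azgc wsrq krt qwbzh uqkf lquug pciyj heb
Hunk 4: at line 2 remove [tntaz,ukkh,xhhja] add [daud,tpntm,sun] -> 13 lines: xmgv jpxaq daud tpntm sun azgc wsrq krt qwbzh uqkf lquug pciyj heb
Hunk 5: at line 7 remove [qwbzh] add [avhnc,alpzm,ufgle] -> 15 lines: xmgv jpxaq daud tpntm sun azgc wsrq krt avhnc alpzm ufgle uqkf lquug pciyj heb

Answer: xmgv
jpxaq
daud
tpntm
sun
azgc
wsrq
krt
avhnc
alpzm
ufgle
uqkf
lquug
pciyj
heb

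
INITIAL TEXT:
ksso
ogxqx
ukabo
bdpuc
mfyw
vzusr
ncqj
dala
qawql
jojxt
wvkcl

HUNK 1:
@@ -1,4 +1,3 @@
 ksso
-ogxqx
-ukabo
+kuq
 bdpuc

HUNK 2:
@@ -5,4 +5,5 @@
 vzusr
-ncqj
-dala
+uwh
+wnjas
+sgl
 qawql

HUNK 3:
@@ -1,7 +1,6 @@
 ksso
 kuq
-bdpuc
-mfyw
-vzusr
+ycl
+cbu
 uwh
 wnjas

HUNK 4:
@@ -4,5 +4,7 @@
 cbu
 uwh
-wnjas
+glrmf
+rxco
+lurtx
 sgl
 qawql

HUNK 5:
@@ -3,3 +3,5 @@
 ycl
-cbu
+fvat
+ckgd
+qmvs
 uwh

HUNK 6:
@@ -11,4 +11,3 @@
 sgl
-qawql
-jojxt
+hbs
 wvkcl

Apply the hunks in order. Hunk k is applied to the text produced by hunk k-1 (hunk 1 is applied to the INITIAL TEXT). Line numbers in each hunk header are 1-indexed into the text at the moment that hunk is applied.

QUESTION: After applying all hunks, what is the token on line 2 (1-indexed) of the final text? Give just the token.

Answer: kuq

Derivation:
Hunk 1: at line 1 remove [ogxqx,ukabo] add [kuq] -> 10 lines: ksso kuq bdpuc mfyw vzusr ncqj dala qawql jojxt wvkcl
Hunk 2: at line 5 remove [ncqj,dala] add [uwh,wnjas,sgl] -> 11 lines: ksso kuq bdpuc mfyw vzusr uwh wnjas sgl qawql jojxt wvkcl
Hunk 3: at line 1 remove [bdpuc,mfyw,vzusr] add [ycl,cbu] -> 10 lines: ksso kuq ycl cbu uwh wnjas sgl qawql jojxt wvkcl
Hunk 4: at line 4 remove [wnjas] add [glrmf,rxco,lurtx] -> 12 lines: ksso kuq ycl cbu uwh glrmf rxco lurtx sgl qawql jojxt wvkcl
Hunk 5: at line 3 remove [cbu] add [fvat,ckgd,qmvs] -> 14 lines: ksso kuq ycl fvat ckgd qmvs uwh glrmf rxco lurtx sgl qawql jojxt wvkcl
Hunk 6: at line 11 remove [qawql,jojxt] add [hbs] -> 13 lines: ksso kuq ycl fvat ckgd qmvs uwh glrmf rxco lurtx sgl hbs wvkcl
Final line 2: kuq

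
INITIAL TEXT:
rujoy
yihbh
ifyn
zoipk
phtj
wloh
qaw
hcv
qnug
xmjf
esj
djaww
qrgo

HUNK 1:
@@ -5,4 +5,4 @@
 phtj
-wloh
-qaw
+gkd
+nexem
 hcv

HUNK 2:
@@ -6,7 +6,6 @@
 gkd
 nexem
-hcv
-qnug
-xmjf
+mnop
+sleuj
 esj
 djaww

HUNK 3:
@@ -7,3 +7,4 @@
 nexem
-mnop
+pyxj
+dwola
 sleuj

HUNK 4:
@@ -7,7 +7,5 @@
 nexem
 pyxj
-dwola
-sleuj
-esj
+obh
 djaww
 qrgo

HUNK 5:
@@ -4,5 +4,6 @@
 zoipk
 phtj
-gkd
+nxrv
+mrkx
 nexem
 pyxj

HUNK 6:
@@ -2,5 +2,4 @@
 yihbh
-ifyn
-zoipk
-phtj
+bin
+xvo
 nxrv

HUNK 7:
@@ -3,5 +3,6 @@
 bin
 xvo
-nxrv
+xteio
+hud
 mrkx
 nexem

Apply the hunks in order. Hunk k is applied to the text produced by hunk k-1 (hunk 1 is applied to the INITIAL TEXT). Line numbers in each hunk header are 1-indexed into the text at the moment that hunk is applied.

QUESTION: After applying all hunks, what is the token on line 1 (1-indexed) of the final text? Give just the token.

Hunk 1: at line 5 remove [wloh,qaw] add [gkd,nexem] -> 13 lines: rujoy yihbh ifyn zoipk phtj gkd nexem hcv qnug xmjf esj djaww qrgo
Hunk 2: at line 6 remove [hcv,qnug,xmjf] add [mnop,sleuj] -> 12 lines: rujoy yihbh ifyn zoipk phtj gkd nexem mnop sleuj esj djaww qrgo
Hunk 3: at line 7 remove [mnop] add [pyxj,dwola] -> 13 lines: rujoy yihbh ifyn zoipk phtj gkd nexem pyxj dwola sleuj esj djaww qrgo
Hunk 4: at line 7 remove [dwola,sleuj,esj] add [obh] -> 11 lines: rujoy yihbh ifyn zoipk phtj gkd nexem pyxj obh djaww qrgo
Hunk 5: at line 4 remove [gkd] add [nxrv,mrkx] -> 12 lines: rujoy yihbh ifyn zoipk phtj nxrv mrkx nexem pyxj obh djaww qrgo
Hunk 6: at line 2 remove [ifyn,zoipk,phtj] add [bin,xvo] -> 11 lines: rujoy yihbh bin xvo nxrv mrkx nexem pyxj obh djaww qrgo
Hunk 7: at line 3 remove [nxrv] add [xteio,hud] -> 12 lines: rujoy yihbh bin xvo xteio hud mrkx nexem pyxj obh djaww qrgo
Final line 1: rujoy

Answer: rujoy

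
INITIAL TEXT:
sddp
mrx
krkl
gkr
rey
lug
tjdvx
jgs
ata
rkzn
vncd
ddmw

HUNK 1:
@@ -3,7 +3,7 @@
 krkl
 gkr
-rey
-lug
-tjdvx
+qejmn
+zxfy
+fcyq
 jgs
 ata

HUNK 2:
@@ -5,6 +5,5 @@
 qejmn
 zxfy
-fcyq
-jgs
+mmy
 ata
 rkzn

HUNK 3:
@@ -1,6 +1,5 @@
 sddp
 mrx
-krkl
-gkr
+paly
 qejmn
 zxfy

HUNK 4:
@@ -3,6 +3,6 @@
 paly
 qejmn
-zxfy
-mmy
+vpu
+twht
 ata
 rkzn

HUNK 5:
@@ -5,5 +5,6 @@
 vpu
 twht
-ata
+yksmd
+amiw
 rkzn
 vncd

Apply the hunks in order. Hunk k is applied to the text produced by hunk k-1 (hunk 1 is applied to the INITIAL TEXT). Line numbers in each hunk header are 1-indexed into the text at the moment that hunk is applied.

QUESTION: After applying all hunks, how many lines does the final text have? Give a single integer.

Answer: 11

Derivation:
Hunk 1: at line 3 remove [rey,lug,tjdvx] add [qejmn,zxfy,fcyq] -> 12 lines: sddp mrx krkl gkr qejmn zxfy fcyq jgs ata rkzn vncd ddmw
Hunk 2: at line 5 remove [fcyq,jgs] add [mmy] -> 11 lines: sddp mrx krkl gkr qejmn zxfy mmy ata rkzn vncd ddmw
Hunk 3: at line 1 remove [krkl,gkr] add [paly] -> 10 lines: sddp mrx paly qejmn zxfy mmy ata rkzn vncd ddmw
Hunk 4: at line 3 remove [zxfy,mmy] add [vpu,twht] -> 10 lines: sddp mrx paly qejmn vpu twht ata rkzn vncd ddmw
Hunk 5: at line 5 remove [ata] add [yksmd,amiw] -> 11 lines: sddp mrx paly qejmn vpu twht yksmd amiw rkzn vncd ddmw
Final line count: 11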